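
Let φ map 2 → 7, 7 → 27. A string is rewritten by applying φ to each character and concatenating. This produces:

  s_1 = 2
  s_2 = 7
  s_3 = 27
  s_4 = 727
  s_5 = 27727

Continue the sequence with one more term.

72727727

Apply φ to 27727 symbol by symbol: 2→7, 7→27, 7→27, 2→7, 7→27; joined: 7 27 27 7 27.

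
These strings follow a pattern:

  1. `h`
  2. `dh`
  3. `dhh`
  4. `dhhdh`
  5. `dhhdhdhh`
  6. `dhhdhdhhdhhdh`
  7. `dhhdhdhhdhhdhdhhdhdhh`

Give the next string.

This is a Fibonacci-style word recurrence s(k) = s(k−1)·s(k−2): e.g. dh·h = dhh.
The next term joins dhhdhdhhdhhdhdhhdhdhh and dhhdhdhhdhhdh.

dhhdhdhhdhhdhdhhdhdhhdhhdhdhhdhhdh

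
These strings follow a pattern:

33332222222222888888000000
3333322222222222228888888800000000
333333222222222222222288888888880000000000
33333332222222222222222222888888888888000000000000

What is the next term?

3333333322222222222222222222228888888888888800000000000000

Term n consists of n+1 3's, followed by 3n+1 2's, followed by 2n 8's, followed by 2n 0's, where the shown terms are n = 3, 4, 5, 6.
For the next term, n = 7, so the run lengths are 8, 22, 14, 14.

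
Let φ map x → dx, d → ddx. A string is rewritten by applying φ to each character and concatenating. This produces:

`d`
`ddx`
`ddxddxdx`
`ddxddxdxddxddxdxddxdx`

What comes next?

φ(ddxddxdxddxddxdxddxdx) expands symbol-by-symbol to ddx ddx dx ddx ddx dx ddx dx ddx ddx dx ddx ddx dx ddx dx ddx ddx dx ddx dx; joining the 21 pieces gives the next term.

ddxddxdxddxddxdxddxdxddxddxdxddxddxdxddxdxddxddxdxddxdx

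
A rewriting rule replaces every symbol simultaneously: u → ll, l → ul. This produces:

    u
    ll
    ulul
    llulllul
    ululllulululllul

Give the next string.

llulllulululllulllulllulululllul

Applying the rule to each of the 16 symbols of ululllulululllul gives the pieces ll ul ll ul ul ul ll ul ll ul ll ul ul ul ll ul, which concatenate to the answer.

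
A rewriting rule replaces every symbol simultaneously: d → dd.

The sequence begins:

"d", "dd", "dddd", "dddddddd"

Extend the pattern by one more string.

dddddddddddddddd

Apply φ to dddddddd symbol by symbol: d→dd, d→dd, d→dd, d→dd, d→dd, d→dd, d→dd, d→dd; joined: dd dd dd dd dd dd dd dd.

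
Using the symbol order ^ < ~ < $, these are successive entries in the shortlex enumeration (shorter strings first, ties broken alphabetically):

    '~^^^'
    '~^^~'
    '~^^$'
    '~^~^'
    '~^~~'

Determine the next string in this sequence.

~^~$

Treat ~^~~ as a base-3 numeral over the given alphabet and add one, carrying through any trailing $'s.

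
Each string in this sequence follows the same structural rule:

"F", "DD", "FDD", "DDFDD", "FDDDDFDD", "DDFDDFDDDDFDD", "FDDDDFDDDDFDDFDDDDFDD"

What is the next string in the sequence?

Each term (from the third on) is the two preceding terms concatenated in order: term 3 = F·DD = FDD.
The next term joins DDFDDFDDDDFDD and FDDDDFDDDDFDDFDDDDFDD.

DDFDDFDDDDFDDFDDDDFDDDDFDDFDDDDFDD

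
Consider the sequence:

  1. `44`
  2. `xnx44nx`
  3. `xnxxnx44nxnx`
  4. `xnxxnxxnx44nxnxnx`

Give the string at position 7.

xnxxnxxnxxnxxnxxnx44nxnxnxnxnxnx

Each term wraps the previous one in xnx on the left and nx on the right.
From xnxxnxxnx44nxnxnx, 3 further steps: xnxxnxxnx44nxnxnx → xnxxnxxnxxnx44nxnxnxnx → xnxxnxxnxxnxxnx44nxnxnxnxnx → (answer).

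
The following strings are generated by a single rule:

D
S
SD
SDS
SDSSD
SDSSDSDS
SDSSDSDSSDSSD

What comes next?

From term 3 onward, concatenate the last term with the second-to-last: S·D = SD, SD·S = SDS, …
Continuing: SDSSDSDSSDSSD · SDSSDSDS gives term 8.

SDSSDSDSSDSSDSDSSDSDS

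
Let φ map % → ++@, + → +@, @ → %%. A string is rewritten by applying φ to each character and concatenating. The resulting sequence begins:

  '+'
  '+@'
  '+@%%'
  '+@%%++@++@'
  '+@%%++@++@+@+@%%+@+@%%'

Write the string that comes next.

Replace each of the 22 characters of +@%%++@++@+@+@%%+@+@%% in place — +@ %% ++@ ++@ +@ +@ %% +@ +@ %% +@ %% +@ %% ++@ ++@ +@ %% +@ %% ++@ ++@ — and concatenate.

+@%%++@++@+@+@%%+@+@%%+@%%+@%%++@++@+@%%+@%%++@++@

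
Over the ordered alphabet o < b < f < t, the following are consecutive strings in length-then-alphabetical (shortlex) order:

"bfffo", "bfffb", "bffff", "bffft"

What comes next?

Find the rightmost character of bffft below t, bump it to the next letter, and reset everything to its right to o.

bffto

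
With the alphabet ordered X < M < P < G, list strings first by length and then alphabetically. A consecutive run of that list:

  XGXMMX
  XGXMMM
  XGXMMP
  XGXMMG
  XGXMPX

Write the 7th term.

Advancing 2 positions from XGXMPX through XGXMPX → XGXMPM reaches term 7.

XGXMPP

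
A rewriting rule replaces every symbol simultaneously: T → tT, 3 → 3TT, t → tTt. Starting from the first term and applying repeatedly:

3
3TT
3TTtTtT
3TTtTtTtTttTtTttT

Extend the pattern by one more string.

Rewriting the 17 symbols of 3TTtTtTtTttTtTttT one by one yields 3TT tT tT tTt tT tTt tT tTt tT tTt tTt tT tTt tT tTt tTt tT; concatenated:

3TTtTtTtTttTtTttTtTttTtTttTttTtTttTtTttTttT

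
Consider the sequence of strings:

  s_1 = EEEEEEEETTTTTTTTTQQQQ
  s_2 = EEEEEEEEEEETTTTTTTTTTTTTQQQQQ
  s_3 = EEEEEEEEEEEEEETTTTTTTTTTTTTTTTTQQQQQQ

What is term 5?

EEEEEEEEEEEEEEEEEEEETTTTTTTTTTTTTTTTTTTTTTTTTQQQQQQQQ

Term n consists of 3n+2 E's, followed by 4n+1 T's, followed by n+2 Q's, where the shown terms are n = 2, 3, 4.
For term 5, n = 6, so the run lengths are 20, 25, 8.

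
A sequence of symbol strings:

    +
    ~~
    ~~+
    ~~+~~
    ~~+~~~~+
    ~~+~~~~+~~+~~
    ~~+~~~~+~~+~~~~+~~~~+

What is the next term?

This is a Fibonacci-style word recurrence s(k) = s(k−1)·s(k−2): e.g. ~~·+ = ~~+.
The next term joins ~~+~~~~+~~+~~~~+~~~~+ and ~~+~~~~+~~+~~.

~~+~~~~+~~+~~~~+~~~~+~~+~~~~+~~+~~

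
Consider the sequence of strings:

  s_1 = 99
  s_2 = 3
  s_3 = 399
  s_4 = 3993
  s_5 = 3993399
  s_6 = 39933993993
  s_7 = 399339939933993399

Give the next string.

39933993993399339939933993993

From term 3 onward, concatenate the last term with the second-to-last: 3·99 = 399, 399·3 = 3993, …
So term 8 is 399339939933993399·39933993993.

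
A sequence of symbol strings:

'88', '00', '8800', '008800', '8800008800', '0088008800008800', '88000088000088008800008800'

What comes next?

From term 3 onward, concatenate the second-to-last term with the last: 88·00 = 8800, 00·8800 = 008800, …
The next term joins 0088008800008800 and 88000088000088008800008800.

008800880000880088000088000088008800008800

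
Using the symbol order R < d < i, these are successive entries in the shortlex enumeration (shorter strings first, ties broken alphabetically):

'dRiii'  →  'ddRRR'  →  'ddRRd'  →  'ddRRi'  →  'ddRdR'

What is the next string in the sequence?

ddRdd

Treat ddRdR as a base-3 numeral over the given alphabet and add one, carrying through any trailing i's.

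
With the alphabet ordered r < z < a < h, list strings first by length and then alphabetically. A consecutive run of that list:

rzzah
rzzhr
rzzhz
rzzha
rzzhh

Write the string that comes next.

Find the rightmost character of rzzhh below h, bump it to the next letter, and reset everything to its right to r.

rzarr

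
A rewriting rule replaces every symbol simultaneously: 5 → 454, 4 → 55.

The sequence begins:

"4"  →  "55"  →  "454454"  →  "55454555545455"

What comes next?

Rewriting the 14 symbols of 55454555545455 one by one yields 454 454 55 454 55 454 454 454 454 55 454 55 454 454; concatenated:

45445455454554544544544545545455454454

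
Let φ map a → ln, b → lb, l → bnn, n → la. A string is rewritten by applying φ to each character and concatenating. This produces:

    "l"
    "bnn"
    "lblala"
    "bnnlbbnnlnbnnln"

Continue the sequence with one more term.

Rewriting the 15 symbols of bnnlbbnnlnbnnln one by one yields lb la la bnn lb lb la la bnn la lb la la bnn la; concatenated:

lblalabnnlblblalabnnlalblalabnnla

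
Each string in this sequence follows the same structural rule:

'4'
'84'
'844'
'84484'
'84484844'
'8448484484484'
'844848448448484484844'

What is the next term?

8448484484484844848448448484484484

From term 3 onward, concatenate the last term with the second-to-last: 84·4 = 844, 844·84 = 84484, …
So term 8 is 844848448448484484844·8448484484484.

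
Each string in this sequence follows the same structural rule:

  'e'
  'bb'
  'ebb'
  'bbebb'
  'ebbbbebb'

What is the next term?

bbebbebbbbebb

This is a Fibonacci-style word recurrence s(k) = s(k−2)·s(k−1): e.g. e·bb = ebb.
Continuing: bbebb · ebbbbebb gives term 6.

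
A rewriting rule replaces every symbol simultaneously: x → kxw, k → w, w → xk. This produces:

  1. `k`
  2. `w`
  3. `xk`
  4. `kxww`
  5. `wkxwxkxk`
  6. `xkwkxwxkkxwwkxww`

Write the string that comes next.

kxwwxkwkxwxkkxwwwkxwxkxkwkxwxkxk

Applying the rule to each of the 16 symbols of xkwkxwxkkxwwkxww gives the pieces kxw w xk w kxw xk kxw w w kxw xk xk w kxw xk xk, which concatenate to the answer.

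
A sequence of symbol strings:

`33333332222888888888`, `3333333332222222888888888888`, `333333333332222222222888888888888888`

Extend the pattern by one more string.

The n-th term is 2n+3 3's then 3n-2 2's then 3n+3 8's, where the shown terms are n = 2, 3, 4.
Setting n = 5 gives 13, 13, 18 characters in each block.

33333333333332222222222222888888888888888888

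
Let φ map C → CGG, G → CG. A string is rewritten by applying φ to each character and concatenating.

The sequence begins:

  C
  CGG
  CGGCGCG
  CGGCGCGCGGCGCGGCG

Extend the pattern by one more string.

φ(CGGCGCGCGGCGCGGCG) expands symbol-by-symbol to CGG CG CG CGG CG CGG CG CGG CG CG CGG CG CGG CG CG CGG CG; joining the 17 pieces gives the next term.

CGGCGCGCGGCGCGGCGCGGCGCGCGGCGCGGCGCGCGGCG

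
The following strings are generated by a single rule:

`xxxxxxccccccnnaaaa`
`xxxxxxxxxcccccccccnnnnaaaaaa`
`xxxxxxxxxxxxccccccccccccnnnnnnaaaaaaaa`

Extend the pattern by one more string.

The n-th term is 3n x's then 3n c's then 2n-2 n's then 2n a's, where the shown terms are n = 2, 3, 4.
At n = 5 the blocks have lengths 15, 15, 8, 10.

xxxxxxxxxxxxxxxcccccccccccccccnnnnnnnnaaaaaaaaaa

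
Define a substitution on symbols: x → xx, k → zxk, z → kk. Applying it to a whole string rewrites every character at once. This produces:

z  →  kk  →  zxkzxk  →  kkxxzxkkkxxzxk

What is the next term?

zxkzxkxxxxkkxxzxkzxkzxkxxxxkkxxzxk

φ(kkxxzxkkkxxzxk) expands symbol-by-symbol to zxk zxk xx xx kk xx zxk zxk zxk xx xx kk xx zxk; joining the 14 pieces gives the next term.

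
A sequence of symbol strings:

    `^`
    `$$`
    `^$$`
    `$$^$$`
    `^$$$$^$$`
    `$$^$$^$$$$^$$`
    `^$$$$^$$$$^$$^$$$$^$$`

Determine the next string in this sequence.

$$^$$^$$$$^$$^$$$$^$$$$^$$^$$$$^$$

From term 3 onward, concatenate the second-to-last term with the last: ^·$$ = ^$$, $$·^$$ = $$^$$, …
The next term joins $$^$$^$$$$^$$ and ^$$$$^$$$$^$$^$$$$^$$.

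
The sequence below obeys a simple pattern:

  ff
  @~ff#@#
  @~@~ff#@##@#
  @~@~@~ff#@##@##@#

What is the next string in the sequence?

Every step adds @~ to the front and #@# to the end of the previous string.
Applying this once more to @~@~@~ff#@##@##@#:

@~@~@~@~ff#@##@##@##@#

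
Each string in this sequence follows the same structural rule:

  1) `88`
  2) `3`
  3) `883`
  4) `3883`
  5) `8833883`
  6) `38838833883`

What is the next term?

883388338838833883

This is a Fibonacci-style word recurrence s(k) = s(k−2)·s(k−1): e.g. 88·3 = 883.
Continuing: 8833883 · 38838833883 gives term 7.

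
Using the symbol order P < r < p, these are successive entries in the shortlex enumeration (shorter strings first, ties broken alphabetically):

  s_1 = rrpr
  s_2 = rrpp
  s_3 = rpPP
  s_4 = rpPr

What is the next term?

Find the rightmost character of rpPr below p, bump it to the next letter, and reset everything to its right to P.

rpPp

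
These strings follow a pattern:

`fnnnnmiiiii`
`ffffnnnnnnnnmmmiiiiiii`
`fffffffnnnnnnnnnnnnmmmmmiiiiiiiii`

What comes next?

Each string has the form f^{3n-2} n^{4n} m^{2n-1} i^{2n+3} (n = 1, 2, …).
Setting n = 4 gives 10, 16, 7, 11 characters in each block.

ffffffffffnnnnnnnnnnnnnnnnmmmmmmmiiiiiiiiiii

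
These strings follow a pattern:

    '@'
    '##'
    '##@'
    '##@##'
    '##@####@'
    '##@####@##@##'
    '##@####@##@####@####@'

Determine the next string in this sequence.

##@####@##@####@####@##@####@##@##

From term 3 onward, concatenate the last term with the second-to-last: ##·@ = ##@, ##@·## = ##@##, …
So term 8 is ##@####@##@####@####@·##@####@##@##.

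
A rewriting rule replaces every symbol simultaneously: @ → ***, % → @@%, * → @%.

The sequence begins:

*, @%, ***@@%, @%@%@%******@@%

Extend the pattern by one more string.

***@@%***@@%***@@%@%@%@%@%@%@%******@@%

Replace each of the 15 characters of @%@%@%******@@% in place — *** @@% *** @@% *** @@% @% @% @% @% @% @% *** *** @@% — and concatenate.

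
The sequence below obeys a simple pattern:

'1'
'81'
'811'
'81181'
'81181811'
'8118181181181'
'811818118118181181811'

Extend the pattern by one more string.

8118181181181811818118118181181181

This is a Fibonacci-style word recurrence s(k) = s(k−1)·s(k−2): e.g. 81·1 = 811.
Continuing: 811818118118181181811 · 8118181181181 gives term 8.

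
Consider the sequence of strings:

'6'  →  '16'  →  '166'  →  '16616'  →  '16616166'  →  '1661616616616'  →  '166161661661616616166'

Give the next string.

1661616616616166161661661616616616

This is a Fibonacci-style word recurrence s(k) = s(k−1)·s(k−2): e.g. 16·6 = 166.
The next term joins 166161661661616616166 and 1661616616616.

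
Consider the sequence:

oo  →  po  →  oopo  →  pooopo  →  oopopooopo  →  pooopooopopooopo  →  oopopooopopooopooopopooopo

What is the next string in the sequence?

pooopooopopooopooopopooopopooopooopopooopo

From term 3 onward, concatenate the second-to-last term with the last: oo·po = oopo, po·oopo = pooopo, …
The next term joins pooopooopopooopo and oopopooopopooopooopopooopo.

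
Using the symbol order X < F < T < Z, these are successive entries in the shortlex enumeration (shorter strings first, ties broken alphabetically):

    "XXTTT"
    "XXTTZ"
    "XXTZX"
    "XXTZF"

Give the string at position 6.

XXTZZ

Advancing 2 positions from XXTZF through XXTZF → XXTZT reaches term 6.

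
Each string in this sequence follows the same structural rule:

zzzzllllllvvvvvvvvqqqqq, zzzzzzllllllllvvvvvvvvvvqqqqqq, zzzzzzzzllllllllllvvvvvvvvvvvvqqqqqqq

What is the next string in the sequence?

Each string has the form z^{2n-2} l^{2n} v^{2n+2} q^{n+2}, where the shown terms are n = 3, 4, 5.
At n = 6 the blocks have lengths 10, 12, 14, 8.

zzzzzzzzzzllllllllllllvvvvvvvvvvvvvvqqqqqqqq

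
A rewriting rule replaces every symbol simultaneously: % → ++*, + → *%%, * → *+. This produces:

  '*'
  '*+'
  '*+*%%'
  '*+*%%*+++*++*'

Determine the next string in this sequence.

Replace each of the 13 characters of *+*%%*+++*++* in place — *+ *%% *+ ++* ++* *+ *%% *%% *%% *+ *%% *%% *+ — and concatenate.

*+*%%*+++*++**+*%%*%%*%%*+*%%*%%*+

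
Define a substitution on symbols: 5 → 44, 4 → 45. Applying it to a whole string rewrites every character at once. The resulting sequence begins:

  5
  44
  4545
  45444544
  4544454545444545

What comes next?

Replace each of the 16 characters of 4544454545444545 in place — 45 44 45 45 45 44 45 44 45 44 45 45 45 44 45 44 — and concatenate.

45444545454445444544454545444544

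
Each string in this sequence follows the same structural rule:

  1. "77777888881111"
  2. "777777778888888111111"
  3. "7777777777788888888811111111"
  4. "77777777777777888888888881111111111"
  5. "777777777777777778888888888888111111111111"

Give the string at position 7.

77777777777777777777777888888888888888881111111111111111

The n-th term is 3n+2 7's then 2n+3 8's then 2n+2 1's (n = 1, 2, …).
Setting n = 7 gives 23, 17, 16 characters in each block.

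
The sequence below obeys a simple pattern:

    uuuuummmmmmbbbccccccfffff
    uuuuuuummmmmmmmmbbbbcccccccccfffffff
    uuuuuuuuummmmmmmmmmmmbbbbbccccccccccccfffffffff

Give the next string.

uuuuuuuuuuummmmmmmmmmmmmmmbbbbbbcccccccccccccccfffffffffff

Term n consists of 2n+1 u's, followed by 3n m's, followed by n+1 b's, followed by 3n c's, followed by 2n+1 f's, where the shown terms are n = 2, 3, 4.
At n = 5 the blocks have lengths 11, 15, 6, 15, 11.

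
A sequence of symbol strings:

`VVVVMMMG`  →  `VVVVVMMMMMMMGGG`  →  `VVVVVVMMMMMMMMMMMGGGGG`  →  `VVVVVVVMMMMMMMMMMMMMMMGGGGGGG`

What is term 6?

VVVVVVVVVMMMMMMMMMMMMMMMMMMMMMMMGGGGGGGGGGG

Each string has the form V^{n+3} M^{4n-1} G^{2n-1} (n = 1, 2, …).
For term 6, n = 6, so the run lengths are 9, 23, 11.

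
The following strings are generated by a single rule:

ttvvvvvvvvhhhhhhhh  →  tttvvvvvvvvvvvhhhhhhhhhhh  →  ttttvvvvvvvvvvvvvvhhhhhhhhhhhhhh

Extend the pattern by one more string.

tttttvvvvvvvvvvvvvvvvvhhhhhhhhhhhhhhhhh

Term n consists of n-1 t's, followed by 3n-1 v's, followed by 3n-1 h's, where the shown terms are n = 3, 4, 5.
For the next term, n = 6, so the run lengths are 5, 17, 17.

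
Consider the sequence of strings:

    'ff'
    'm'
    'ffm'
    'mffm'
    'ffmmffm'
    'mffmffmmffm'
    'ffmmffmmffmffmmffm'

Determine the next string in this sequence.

mffmffmmffmffmmffmmffmffmmffm

Each term (from the third on) is the two preceding terms concatenated in order: term 3 = ff·m = ffm.
The next term joins mffmffmmffm and ffmmffmmffmffmmffm.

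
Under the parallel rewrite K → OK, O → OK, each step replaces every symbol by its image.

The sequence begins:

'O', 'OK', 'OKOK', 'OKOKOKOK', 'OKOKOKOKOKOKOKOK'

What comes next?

Replace each of the 16 characters of OKOKOKOKOKOKOKOK in place — OK OK OK OK OK OK OK OK OK OK OK OK OK OK OK OK — and concatenate.

OKOKOKOKOKOKOKOKOKOKOKOKOKOKOKOK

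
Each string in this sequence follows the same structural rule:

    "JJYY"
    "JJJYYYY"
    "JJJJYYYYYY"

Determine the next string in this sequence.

JJJJJYYYYYYYY

The n-th term is n+1 J's then 2n Y's (n = 1, 2, …).
Setting n = 4 gives 5, 8 characters in each block.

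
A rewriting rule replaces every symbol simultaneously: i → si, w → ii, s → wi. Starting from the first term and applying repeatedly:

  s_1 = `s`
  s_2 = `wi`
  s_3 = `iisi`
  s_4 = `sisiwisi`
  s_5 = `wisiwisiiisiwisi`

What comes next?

Rewriting the 16 symbols of wisiwisiiisiwisi one by one yields ii si wi si ii si wi si si si wi si ii si wi si; concatenated:

iisiwisiiisiwisisisiwisiiisiwisi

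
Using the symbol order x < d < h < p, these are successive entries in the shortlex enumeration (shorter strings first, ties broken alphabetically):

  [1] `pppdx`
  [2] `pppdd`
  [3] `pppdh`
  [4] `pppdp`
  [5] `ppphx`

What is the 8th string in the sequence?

Stepping forward 3 times from ppphx: ppphx → ppphd → ppphh, then the target.

ppphp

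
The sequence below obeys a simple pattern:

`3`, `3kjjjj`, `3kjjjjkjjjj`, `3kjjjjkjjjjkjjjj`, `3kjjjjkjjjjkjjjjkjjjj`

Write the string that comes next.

3kjjjjkjjjjkjjjjkjjjjkjjjj

The strings grow by a fixed suffix kjjjj each time.
So the next term is 3kjjjjkjjjjkjjjjkjjjj·kjjjj.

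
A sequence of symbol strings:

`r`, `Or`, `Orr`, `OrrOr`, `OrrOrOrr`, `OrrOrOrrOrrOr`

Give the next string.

This is a Fibonacci-style word recurrence s(k) = s(k−1)·s(k−2): e.g. Or·r = Orr.
The next term joins OrrOrOrrOrrOr and OrrOrOrr.

OrrOrOrrOrrOrOrrOrOrr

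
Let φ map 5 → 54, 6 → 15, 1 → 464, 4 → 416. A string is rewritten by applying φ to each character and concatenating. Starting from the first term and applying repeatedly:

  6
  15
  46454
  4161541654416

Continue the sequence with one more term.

Replace each of the 13 characters of 4161541654416 in place — 416 464 15 464 54 416 464 15 54 416 416 464 15 — and concatenate.

4164641546454416464155441641646415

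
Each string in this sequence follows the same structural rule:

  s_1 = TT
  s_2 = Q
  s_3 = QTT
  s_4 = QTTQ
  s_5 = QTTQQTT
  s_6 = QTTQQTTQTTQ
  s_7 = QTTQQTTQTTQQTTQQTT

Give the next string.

QTTQQTTQTTQQTTQQTTQTTQQTTQTTQ

Each term (from the third on) is the previous term followed by the one before it: term 3 = Q·TT = QTT.
The next term joins QTTQQTTQTTQQTTQQTT and QTTQQTTQTTQ.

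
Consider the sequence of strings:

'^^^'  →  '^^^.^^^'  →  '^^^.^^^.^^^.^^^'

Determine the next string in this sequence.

^^^.^^^.^^^.^^^.^^^.^^^.^^^.^^^

Every step duplicates the string with '.' between the halves.
So the next term is two copies of ^^^.^^^.^^^.^^^ with '.' between the halves.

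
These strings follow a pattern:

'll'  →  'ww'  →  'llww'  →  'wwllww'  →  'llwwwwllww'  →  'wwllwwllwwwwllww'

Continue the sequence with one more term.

llwwwwllwwwwllwwllwwwwllww

From term 3 onward, concatenate the second-to-last term with the last: ll·ww = llww, ww·llww = wwllww, …
Continuing: llwwwwllww · wwllwwllwwwwllww gives term 7.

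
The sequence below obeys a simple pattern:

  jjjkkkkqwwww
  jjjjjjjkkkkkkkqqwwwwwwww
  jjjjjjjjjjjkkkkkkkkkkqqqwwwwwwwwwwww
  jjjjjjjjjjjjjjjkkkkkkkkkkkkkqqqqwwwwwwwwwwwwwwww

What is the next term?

Each string has the form j^{4n-1} k^{3n+1} q^{n} w^{4n} (n = 1, 2, …).
For the next term, n = 5, so the run lengths are 19, 16, 5, 20.

jjjjjjjjjjjjjjjjjjjkkkkkkkkkkkkkkkkqqqqqwwwwwwwwwwwwwwwwwwww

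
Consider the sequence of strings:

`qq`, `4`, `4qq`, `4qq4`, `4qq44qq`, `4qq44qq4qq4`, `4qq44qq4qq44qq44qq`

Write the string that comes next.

4qq44qq4qq44qq44qq4qq44qq4qq4

Each term (from the third on) is the previous term followed by the one before it: term 3 = 4·qq = 4qq.
The next term joins 4qq44qq4qq44qq44qq and 4qq44qq4qq4.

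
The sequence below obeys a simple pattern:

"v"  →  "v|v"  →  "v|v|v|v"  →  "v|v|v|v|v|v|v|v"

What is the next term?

Every step duplicates the string with '|' between the halves.
Doubling v|v|v|v|v|v|v|v with '|' between the halves:

v|v|v|v|v|v|v|v|v|v|v|v|v|v|v|v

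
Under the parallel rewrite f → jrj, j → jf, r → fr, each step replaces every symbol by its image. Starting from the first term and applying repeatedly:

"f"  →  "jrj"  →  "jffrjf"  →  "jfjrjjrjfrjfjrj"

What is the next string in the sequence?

Rewriting the 15 symbols of jfjrjjrjfrjfjrj one by one yields jf jrj jf fr jf jf fr jf jrj fr jf jrj jf fr jf; concatenated:

jfjrjjffrjfjffrjfjrjfrjfjrjjffrjf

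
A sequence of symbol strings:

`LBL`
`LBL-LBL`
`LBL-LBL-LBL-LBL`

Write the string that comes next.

Every step duplicates the string with '-' between the halves.
One more doubling of LBL-LBL-LBL-LBL gives the answer.

LBL-LBL-LBL-LBL-LBL-LBL-LBL-LBL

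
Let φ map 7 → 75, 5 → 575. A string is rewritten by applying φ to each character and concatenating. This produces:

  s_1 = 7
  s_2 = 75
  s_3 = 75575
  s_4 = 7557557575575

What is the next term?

Rewriting the 13 symbols of 7557557575575 one by one yields 75 575 575 75 575 575 75 575 75 575 575 75 575; concatenated:

7557557575575575755757557557575575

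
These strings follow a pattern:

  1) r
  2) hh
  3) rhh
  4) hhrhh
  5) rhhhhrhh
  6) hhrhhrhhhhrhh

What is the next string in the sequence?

This is a Fibonacci-style word recurrence s(k) = s(k−2)·s(k−1): e.g. r·hh = rhh.
So term 7 is rhhhhrhh·hhrhhrhhhhrhh.

rhhhhrhhhhrhhrhhhhrhh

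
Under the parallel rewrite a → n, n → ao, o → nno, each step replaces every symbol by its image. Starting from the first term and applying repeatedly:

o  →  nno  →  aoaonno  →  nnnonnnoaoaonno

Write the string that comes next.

φ(nnnonnnoaoaonno) expands symbol-by-symbol to ao ao ao nno ao ao ao nno n nno n nno ao ao nno; joining the 15 pieces gives the next term.

aoaoaonnoaoaoaonnonnnonnnoaoaonno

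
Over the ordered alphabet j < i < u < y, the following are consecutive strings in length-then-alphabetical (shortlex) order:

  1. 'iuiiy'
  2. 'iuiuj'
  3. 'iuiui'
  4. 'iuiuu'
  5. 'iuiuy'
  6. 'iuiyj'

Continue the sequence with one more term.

iuiyi

Find the rightmost character of iuiyj below y, bump it to the next letter, and reset everything to its right to j.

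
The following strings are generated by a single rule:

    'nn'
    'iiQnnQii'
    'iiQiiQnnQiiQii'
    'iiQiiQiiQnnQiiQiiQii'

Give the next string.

Each term wraps the previous one in iiQ on the left and Qii on the right.
One more step from iiQiiQiiQnnQiiQiiQii gives the answer.

iiQiiQiiQiiQnnQiiQiiQiiQii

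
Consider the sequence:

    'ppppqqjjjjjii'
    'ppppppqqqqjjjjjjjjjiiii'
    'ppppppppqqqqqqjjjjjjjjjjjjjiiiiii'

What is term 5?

Each string has the form p^{2n+2} q^{2n} j^{4n+1} i^{2n} (n = 1, 2, …).
At n = 5 the blocks have lengths 12, 10, 21, 10.

ppppppppppppqqqqqqqqqqjjjjjjjjjjjjjjjjjjjjjiiiiiiiiii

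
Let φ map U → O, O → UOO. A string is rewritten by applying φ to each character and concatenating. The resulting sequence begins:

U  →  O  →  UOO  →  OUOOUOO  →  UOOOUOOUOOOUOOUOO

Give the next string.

OUOOUOOUOOOUOOUOOOUOOUOOUOOOUOOUOOOUOOUOO

Applying the rule to each of the 17 symbols of UOOOUOOUOOOUOOUOO gives the pieces O UOO UOO UOO O UOO UOO O UOO UOO UOO O UOO UOO O UOO UOO, which concatenate to the answer.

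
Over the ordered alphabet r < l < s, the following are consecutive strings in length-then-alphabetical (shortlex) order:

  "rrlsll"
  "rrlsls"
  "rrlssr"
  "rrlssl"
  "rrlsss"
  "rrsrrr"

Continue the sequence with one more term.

rrsrrl

Treat rrsrrr as a base-3 numeral over the given alphabet and add one, carrying through any trailing s's.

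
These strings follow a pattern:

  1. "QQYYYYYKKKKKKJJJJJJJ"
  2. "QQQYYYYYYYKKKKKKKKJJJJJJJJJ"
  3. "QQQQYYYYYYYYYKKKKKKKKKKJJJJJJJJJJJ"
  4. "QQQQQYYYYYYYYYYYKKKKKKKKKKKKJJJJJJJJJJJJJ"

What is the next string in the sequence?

The n-th term is n Q's then 2n+1 Y's then 2n+2 K's then 2n+3 J's, where the shown terms are n = 2, 3, 4, 5.
Setting n = 6 gives 6, 13, 14, 15 characters in each block.

QQQQQQYYYYYYYYYYYYYKKKKKKKKKKKKKKJJJJJJJJJJJJJJJ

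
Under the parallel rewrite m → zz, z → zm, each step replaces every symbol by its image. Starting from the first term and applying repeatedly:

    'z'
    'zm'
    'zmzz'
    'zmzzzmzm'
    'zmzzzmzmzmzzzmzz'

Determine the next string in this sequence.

zmzzzmzmzmzzzmzzzmzzzmzmzmzzzmzm

Applying the rule to each of the 16 symbols of zmzzzmzmzmzzzmzz gives the pieces zm zz zm zm zm zz zm zz zm zz zm zm zm zz zm zm, which concatenate to the answer.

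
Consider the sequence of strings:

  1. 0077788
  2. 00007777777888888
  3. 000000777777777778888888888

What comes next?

0000000077777777777777788888888888888

The n-th term is 2n 0's then 4n-1 7's then 4n-2 8's (n = 1, 2, …).
Setting n = 4 gives 8, 15, 14 characters in each block.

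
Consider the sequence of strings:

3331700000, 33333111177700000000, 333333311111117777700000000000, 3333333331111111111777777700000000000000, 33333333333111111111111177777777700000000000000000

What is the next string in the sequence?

333333333333311111111111111117777777777700000000000000000000

The n-th term is 2n+1 3's then 3n-2 1's then 2n-1 7's then 3n+2 0's (n = 1, 2, …).
At n = 6 the blocks have lengths 13, 16, 11, 20.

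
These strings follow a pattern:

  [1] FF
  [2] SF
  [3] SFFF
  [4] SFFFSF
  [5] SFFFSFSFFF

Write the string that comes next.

SFFFSFSFFFSFFFSF

Each term (from the third on) is the previous term followed by the one before it: term 3 = SF·FF = SFFF.
So term 6 is SFFFSFSFFF·SFFFSF.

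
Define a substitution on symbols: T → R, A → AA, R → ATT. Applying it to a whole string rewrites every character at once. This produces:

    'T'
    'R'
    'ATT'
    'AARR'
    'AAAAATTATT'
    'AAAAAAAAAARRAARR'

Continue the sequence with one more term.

AAAAAAAAAAAAAAAAAAAAATTATTAAAAATTATT

Replace each of the 16 characters of AAAAAAAAAARRAARR in place — AA AA AA AA AA AA AA AA AA AA ATT ATT AA AA ATT ATT — and concatenate.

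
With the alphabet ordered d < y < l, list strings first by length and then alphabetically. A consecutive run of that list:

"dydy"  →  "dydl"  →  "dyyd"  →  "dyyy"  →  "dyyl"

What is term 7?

dyly

Stepping forward 2 times from dyyl: dyyl → dyld, then the target.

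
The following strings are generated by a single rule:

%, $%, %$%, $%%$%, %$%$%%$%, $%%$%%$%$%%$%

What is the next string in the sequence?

This is a Fibonacci-style word recurrence s(k) = s(k−2)·s(k−1): e.g. %·$% = %$%.
Continuing: %$%$%%$% · $%%$%%$%$%%$% gives term 7.

%$%$%%$%$%%$%%$%$%%$%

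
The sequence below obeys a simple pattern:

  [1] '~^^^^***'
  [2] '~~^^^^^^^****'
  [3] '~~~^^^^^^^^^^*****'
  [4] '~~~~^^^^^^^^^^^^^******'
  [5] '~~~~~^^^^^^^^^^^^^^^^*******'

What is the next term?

The n-th term is n ~'s then 3n+1 ^'s then n+2 *'s (n = 1, 2, …).
Setting n = 6 gives 6, 19, 8 characters in each block.

~~~~~~^^^^^^^^^^^^^^^^^^^********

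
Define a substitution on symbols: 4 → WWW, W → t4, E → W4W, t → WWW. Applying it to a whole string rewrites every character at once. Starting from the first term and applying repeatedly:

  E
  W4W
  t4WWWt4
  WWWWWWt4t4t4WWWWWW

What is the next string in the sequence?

φ(WWWWWWt4t4t4WWWWWW) expands symbol-by-symbol to t4 t4 t4 t4 t4 t4 WWW WWW WWW WWW WWW WWW t4 t4 t4 t4 t4 t4; joining the 18 pieces gives the next term.

t4t4t4t4t4t4WWWWWWWWWWWWWWWWWWt4t4t4t4t4t4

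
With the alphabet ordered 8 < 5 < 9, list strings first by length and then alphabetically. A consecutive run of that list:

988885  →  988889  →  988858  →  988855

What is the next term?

The successor of 988855 increments the rightmost position that isn't already 9 and resets every position after it to 8.

988859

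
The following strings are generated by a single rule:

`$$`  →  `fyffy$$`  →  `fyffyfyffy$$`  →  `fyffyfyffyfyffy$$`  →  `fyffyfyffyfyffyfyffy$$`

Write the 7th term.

Each term is the previous one with fyffy prepended.
From fyffyfyffyfyffyfyffy$$, 2 further steps: fyffyfyffyfyffyfyffy$$ → fyffyfyffyfyffyfyffyfyffy$$ → (answer).

fyffyfyffyfyffyfyffyfyffyfyffy$$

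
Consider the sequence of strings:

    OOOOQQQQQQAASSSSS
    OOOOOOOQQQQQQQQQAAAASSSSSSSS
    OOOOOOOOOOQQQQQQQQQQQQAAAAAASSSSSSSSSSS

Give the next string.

OOOOOOOOOOOOOQQQQQQQQQQQQQQQAAAAAAAASSSSSSSSSSSSSS

Term n consists of 3n-2 O's, followed by 3n Q's, followed by 2n-2 A's, followed by 3n-1 S's, where the shown terms are n = 2, 3, 4.
At n = 5 the blocks have lengths 13, 15, 8, 14.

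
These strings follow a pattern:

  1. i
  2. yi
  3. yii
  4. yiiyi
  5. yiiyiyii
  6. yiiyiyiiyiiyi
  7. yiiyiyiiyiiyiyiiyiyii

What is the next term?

This is a Fibonacci-style word recurrence s(k) = s(k−1)·s(k−2): e.g. yi·i = yii.
Continuing: yiiyiyiiyiiyiyiiyiyii · yiiyiyiiyiiyi gives term 8.

yiiyiyiiyiiyiyiiyiyiiyiiyiyiiyiiyi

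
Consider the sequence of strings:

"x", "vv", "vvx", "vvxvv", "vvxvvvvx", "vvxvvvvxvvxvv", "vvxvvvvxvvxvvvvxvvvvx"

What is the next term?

vvxvvvvxvvxvvvvxvvvvxvvxvvvvxvvxvv

This is a Fibonacci-style word recurrence s(k) = s(k−1)·s(k−2): e.g. vv·x = vvx.
Continuing: vvxvvvvxvvxvvvvxvvvvx · vvxvvvvxvvxvv gives term 8.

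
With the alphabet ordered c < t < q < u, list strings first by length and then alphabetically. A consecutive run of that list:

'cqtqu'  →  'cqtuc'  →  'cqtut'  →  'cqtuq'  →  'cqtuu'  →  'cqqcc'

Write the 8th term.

Advancing 2 positions from cqqcc through cqqcc → cqqct reaches term 8.

cqqcq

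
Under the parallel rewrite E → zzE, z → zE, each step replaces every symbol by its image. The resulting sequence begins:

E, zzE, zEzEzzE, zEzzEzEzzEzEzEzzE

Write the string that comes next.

φ(zEzzEzEzzEzEzEzzE) expands symbol-by-symbol to zE zzE zE zE zzE zE zzE zE zE zzE zE zzE zE zzE zE zE zzE; joining the 17 pieces gives the next term.

zEzzEzEzEzzEzEzzEzEzEzzEzEzzEzEzzEzEzEzzE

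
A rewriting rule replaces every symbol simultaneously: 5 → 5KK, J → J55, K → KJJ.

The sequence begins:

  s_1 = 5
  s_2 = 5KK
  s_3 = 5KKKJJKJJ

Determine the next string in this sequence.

Apply φ to 5KKKJJKJJ symbol by symbol: 5→5KK, K→KJJ, K→KJJ, K→KJJ, J→J55, J→J55, K→KJJ, J→J55, J→J55; joined: 5KK KJJ KJJ KJJ J55 J55 KJJ J55 J55.

5KKKJJKJJKJJJ55J55KJJJ55J55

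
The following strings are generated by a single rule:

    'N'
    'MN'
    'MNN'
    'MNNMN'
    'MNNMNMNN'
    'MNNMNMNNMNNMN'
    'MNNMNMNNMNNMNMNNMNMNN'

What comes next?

MNNMNMNNMNNMNMNNMNMNNMNNMNMNNMNNMN

From term 3 onward, concatenate the last term with the second-to-last: MN·N = MNN, MNN·MN = MNNMN, …
The next term joins MNNMNMNNMNNMNMNNMNMNN and MNNMNMNNMNNMN.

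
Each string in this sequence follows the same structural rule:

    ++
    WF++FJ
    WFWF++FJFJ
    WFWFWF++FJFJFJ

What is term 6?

Every step adds WF to the front and FJ to the end of the previous string.
From WFWFWF++FJFJFJ, 2 further steps: WFWFWF++FJFJFJ → WFWFWFWF++FJFJFJFJ → (answer).

WFWFWFWFWF++FJFJFJFJFJ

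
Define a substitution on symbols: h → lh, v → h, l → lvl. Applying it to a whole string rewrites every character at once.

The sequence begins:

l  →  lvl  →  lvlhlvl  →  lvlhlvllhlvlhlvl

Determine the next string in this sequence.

Replace each of the 16 characters of lvlhlvllhlvlhlvl in place — lvl h lvl lh lvl h lvl lvl lh lvl h lvl lh lvl h lvl — and concatenate.

lvlhlvllhlvlhlvllvllhlvlhlvllhlvlhlvl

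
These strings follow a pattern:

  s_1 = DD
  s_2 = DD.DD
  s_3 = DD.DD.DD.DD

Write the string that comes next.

DD.DD.DD.DD.DD.DD.DD.DD

s(k+1) = s(k)·.·s(k) — each term doubles the last with '.' between the halves.
So the next term is two copies of DD.DD.DD.DD with '.' between the halves.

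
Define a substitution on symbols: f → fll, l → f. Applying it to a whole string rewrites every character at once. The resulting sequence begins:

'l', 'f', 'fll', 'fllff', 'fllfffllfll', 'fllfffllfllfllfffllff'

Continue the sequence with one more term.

Rewriting the 21 symbols of fllfffllfllfllfffllff one by one yields fll f f fll fll fll f f fll f f fll f f fll fll fll f f fll fll; concatenated:

fllfffllfllfllfffllfffllfffllfllfllfffllfll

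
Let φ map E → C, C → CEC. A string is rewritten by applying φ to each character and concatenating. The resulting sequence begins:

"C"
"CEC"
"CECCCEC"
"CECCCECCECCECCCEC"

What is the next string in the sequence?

CECCCECCECCECCCECCECCCECCECCCECCECCECCCEC

Applying the rule to each of the 17 symbols of CECCCECCECCECCCEC gives the pieces CEC C CEC CEC CEC C CEC CEC C CEC CEC C CEC CEC CEC C CEC, which concatenate to the answer.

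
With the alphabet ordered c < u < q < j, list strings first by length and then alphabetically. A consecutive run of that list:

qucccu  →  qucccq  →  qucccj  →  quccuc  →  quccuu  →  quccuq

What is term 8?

Stepping forward 2 times from quccuq: quccuq → quccuj, then the target.

quccqc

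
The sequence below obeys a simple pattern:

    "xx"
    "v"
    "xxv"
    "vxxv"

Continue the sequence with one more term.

xxvvxxv

Each term (from the third on) is the two preceding terms concatenated in order: term 3 = xx·v = xxv.
The next term joins xxv and vxxv.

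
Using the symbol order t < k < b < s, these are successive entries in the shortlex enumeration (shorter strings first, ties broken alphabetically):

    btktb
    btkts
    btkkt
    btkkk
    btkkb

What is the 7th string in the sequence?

btkbt

Advancing 2 positions from btkkb through btkkb → btkks reaches term 7.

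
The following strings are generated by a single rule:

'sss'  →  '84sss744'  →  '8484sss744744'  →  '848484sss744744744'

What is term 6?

Each term wraps the previous one in 84 on the left and 744 on the right.
From 848484sss744744744, 2 further steps: 848484sss744744744 → 84848484sss744744744744 → (answer).

8484848484sss744744744744744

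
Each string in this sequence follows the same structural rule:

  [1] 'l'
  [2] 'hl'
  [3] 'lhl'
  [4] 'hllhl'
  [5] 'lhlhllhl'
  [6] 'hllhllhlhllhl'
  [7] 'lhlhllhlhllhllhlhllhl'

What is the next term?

hllhllhlhllhllhlhllhlhllhllhlhllhl

Each term (from the third on) is the two preceding terms concatenated in order: term 3 = l·hl = lhl.
Continuing: hllhllhlhllhl · lhlhllhlhllhllhlhllhl gives term 8.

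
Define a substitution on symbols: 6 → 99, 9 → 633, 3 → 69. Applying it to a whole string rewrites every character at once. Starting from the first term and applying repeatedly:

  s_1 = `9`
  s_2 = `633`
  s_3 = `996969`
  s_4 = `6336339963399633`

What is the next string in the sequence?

φ(6336339963399633) expands symbol-by-symbol to 99 69 69 99 69 69 633 633 99 69 69 633 633 99 69 69; joining the 16 pieces gives the next term.

996969996969633633996969633633996969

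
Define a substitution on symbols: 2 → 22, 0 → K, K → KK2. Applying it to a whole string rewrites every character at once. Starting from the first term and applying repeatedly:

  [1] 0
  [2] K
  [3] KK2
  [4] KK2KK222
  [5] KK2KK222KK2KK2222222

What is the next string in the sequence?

Rewriting the 20 symbols of KK2KK222KK2KK2222222 one by one yields KK2 KK2 22 KK2 KK2 22 22 22 KK2 KK2 22 KK2 KK2 22 22 22 22 22 22 22; concatenated:

KK2KK222KK2KK2222222KK2KK222KK2KK222222222222222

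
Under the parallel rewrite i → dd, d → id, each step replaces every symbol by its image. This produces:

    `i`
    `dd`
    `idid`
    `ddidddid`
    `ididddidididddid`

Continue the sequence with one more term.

Applying the rule to each of the 16 symbols of ididddidididddid gives the pieces dd id dd id id id dd id dd id dd id id id dd id, which concatenate to the answer.

ddidddidididddidddidddidididddid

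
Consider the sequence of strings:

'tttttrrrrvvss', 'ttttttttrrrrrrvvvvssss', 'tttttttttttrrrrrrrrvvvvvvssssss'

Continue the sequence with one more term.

ttttttttttttttrrrrrrrrrrvvvvvvvvssssssss

The n-th term is 3n-1 t's then 2n r's then 2n-2 v's then 2n-2 s's, where the shown terms are n = 2, 3, 4.
For the next term, n = 5, so the run lengths are 14, 10, 8, 8.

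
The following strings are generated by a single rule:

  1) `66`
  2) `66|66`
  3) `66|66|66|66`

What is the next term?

s(k+1) = s(k)·|·s(k) — each term doubles the last with '|' between the halves.
Doubling 66|66|66|66 with '|' between the halves:

66|66|66|66|66|66|66|66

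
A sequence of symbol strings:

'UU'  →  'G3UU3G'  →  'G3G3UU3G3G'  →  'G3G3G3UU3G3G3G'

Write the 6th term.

G3G3G3G3G3UU3G3G3G3G3G

s(k+1) = G3·s(k)·3G, so each term gains G3 as a prefix and 3G as a suffix.
From G3G3G3UU3G3G3G, 2 further steps: G3G3G3UU3G3G3G → G3G3G3G3UU3G3G3G3G → (answer).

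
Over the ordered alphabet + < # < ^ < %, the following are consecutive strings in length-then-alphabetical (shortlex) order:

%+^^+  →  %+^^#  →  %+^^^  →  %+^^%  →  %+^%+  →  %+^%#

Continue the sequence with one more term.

%+^%^

Treat %+^%# as a base-4 numeral over the given alphabet and add one, carrying through any trailing %'s.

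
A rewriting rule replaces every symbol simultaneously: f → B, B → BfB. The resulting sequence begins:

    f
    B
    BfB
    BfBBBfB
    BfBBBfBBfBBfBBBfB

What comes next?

Rewriting the 17 symbols of BfBBBfBBfBBfBBBfB one by one yields BfB B BfB BfB BfB B BfB BfB B BfB BfB B BfB BfB BfB B BfB; concatenated:

BfBBBfBBfBBfBBBfBBfBBBfBBfBBBfBBfBBfBBBfB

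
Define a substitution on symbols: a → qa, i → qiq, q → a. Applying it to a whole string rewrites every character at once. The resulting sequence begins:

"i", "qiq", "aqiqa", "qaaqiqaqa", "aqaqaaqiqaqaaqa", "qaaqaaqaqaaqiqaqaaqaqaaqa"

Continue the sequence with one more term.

aqaqaaqaqaaqaaqaqaaqiqaqaaqaqaaqaaqaqaaqa

Replace each of the 25 characters of qaaqaaqaqaaqiqaqaaqaqaaqa in place — a qa qa a qa qa a qa a qa qa a qiq a qa a qa qa a qa a qa qa a qa — and concatenate.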